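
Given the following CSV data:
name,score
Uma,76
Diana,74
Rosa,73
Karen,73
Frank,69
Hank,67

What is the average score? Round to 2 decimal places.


Scores: 76, 74, 73, 73, 69, 67
Sum = 432
Count = 6
Average = 432 / 6 = 72.00

ANSWER: 72.00


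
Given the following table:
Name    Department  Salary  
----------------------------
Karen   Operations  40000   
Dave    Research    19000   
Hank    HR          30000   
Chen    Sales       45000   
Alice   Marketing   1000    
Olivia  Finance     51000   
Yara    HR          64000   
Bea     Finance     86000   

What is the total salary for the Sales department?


Sales department members:
  Chen: 45000
Total = 45000 = 45000

ANSWER: 45000


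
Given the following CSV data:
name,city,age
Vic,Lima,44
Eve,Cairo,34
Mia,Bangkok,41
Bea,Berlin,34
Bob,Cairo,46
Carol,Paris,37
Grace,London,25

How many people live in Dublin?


Scanning city column for 'Dublin':
Total matches: 0

ANSWER: 0


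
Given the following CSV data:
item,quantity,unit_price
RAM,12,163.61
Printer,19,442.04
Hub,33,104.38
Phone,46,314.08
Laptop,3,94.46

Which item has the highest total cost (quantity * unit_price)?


Computing row totals:
  RAM: 1963.32
  Printer: 8398.76
  Hub: 3444.54
  Phone: 14447.68
  Laptop: 283.38
Maximum: Phone (14447.68)

ANSWER: Phone


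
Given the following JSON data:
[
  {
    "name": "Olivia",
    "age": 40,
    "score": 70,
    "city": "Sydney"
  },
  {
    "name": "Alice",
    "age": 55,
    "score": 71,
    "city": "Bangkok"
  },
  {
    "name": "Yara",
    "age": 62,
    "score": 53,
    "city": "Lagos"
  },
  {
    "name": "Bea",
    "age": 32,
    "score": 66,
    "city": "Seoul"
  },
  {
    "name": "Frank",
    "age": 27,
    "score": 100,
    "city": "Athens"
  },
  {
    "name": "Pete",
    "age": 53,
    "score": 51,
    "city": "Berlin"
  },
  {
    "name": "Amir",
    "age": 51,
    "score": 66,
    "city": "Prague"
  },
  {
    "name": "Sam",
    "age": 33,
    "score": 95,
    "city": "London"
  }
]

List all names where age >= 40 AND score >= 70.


Checking both conditions:
  Olivia (age=40, score=70) -> YES
  Alice (age=55, score=71) -> YES
  Yara (age=62, score=53) -> no
  Bea (age=32, score=66) -> no
  Frank (age=27, score=100) -> no
  Pete (age=53, score=51) -> no
  Amir (age=51, score=66) -> no
  Sam (age=33, score=95) -> no


ANSWER: Olivia, Alice


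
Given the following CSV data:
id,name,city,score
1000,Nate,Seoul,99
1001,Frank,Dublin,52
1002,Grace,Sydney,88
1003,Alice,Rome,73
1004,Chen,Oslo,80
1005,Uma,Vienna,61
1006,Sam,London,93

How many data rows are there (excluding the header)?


Counting rows (excluding header):
Header: id,name,city,score
Data rows: 7

ANSWER: 7


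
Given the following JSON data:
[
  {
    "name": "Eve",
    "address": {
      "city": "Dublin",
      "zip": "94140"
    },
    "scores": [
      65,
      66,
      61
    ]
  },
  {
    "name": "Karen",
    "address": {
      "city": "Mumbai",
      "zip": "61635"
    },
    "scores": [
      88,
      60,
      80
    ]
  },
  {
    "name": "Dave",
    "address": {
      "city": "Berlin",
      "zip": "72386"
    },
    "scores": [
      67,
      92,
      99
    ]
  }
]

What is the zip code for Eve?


Path: records[0].address.zip
Value: 94140

ANSWER: 94140


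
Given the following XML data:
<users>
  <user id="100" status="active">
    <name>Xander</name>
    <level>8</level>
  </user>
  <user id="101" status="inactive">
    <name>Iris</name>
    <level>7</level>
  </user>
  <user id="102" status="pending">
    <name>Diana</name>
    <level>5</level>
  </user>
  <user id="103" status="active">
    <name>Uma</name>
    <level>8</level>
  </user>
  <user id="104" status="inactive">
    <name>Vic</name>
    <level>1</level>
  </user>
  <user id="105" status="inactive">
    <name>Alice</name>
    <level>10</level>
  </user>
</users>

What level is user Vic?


Finding user: Vic
<level>1</level>

ANSWER: 1


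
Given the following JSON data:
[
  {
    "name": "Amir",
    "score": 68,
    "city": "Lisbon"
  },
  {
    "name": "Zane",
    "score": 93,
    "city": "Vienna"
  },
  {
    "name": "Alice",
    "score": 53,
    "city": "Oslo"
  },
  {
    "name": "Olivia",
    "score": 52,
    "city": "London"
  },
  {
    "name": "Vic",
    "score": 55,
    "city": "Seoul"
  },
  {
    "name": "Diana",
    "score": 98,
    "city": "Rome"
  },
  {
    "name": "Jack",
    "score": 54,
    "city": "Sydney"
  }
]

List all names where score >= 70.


Filtering records where score >= 70:
  Amir (score=68) -> no
  Zane (score=93) -> YES
  Alice (score=53) -> no
  Olivia (score=52) -> no
  Vic (score=55) -> no
  Diana (score=98) -> YES
  Jack (score=54) -> no


ANSWER: Zane, Diana


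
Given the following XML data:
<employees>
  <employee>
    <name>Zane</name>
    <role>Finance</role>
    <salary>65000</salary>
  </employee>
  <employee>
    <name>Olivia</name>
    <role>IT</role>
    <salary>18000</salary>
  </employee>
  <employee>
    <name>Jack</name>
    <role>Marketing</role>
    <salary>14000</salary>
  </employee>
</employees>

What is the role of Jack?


Searching for <employee> with <name>Jack</name>
Found at position 3
<role>Marketing</role>

ANSWER: Marketing


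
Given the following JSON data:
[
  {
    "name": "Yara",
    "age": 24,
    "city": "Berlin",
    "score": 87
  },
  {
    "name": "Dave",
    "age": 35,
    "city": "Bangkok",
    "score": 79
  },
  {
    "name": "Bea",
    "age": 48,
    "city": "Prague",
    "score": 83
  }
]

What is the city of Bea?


Looking up record where name = Bea
Record index: 2
Field 'city' = Prague

ANSWER: Prague


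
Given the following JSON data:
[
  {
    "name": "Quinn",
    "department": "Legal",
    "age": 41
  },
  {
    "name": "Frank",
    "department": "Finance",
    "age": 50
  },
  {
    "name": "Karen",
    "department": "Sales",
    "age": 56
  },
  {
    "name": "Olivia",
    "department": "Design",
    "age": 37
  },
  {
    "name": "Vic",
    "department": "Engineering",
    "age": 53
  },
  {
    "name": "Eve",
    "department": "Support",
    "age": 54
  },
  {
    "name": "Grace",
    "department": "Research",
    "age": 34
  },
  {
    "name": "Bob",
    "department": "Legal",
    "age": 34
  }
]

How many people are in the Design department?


Scanning records for department = Design
  Record 3: Olivia
Count: 1

ANSWER: 1


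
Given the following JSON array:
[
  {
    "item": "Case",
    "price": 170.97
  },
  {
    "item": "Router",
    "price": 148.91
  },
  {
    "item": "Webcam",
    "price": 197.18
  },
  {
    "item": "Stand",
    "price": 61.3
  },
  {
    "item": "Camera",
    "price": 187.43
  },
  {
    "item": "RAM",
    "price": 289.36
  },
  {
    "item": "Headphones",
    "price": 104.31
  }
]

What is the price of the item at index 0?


Array index 0 -> Case
price = 170.97

ANSWER: 170.97


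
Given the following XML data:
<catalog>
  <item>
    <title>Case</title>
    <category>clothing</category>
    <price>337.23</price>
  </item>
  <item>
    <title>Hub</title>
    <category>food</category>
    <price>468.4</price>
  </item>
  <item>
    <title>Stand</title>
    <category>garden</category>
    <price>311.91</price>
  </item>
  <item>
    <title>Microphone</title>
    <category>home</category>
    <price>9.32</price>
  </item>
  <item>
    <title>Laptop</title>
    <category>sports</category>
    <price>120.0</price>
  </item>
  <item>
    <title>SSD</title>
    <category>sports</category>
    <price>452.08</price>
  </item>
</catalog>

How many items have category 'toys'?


Scanning <item> elements for <category>toys</category>:
Count: 0

ANSWER: 0


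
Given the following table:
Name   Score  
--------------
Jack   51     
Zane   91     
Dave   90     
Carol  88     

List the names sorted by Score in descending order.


Sorting by Score (descending):
  Zane: 91
  Dave: 90
  Carol: 88
  Jack: 51


ANSWER: Zane, Dave, Carol, Jack


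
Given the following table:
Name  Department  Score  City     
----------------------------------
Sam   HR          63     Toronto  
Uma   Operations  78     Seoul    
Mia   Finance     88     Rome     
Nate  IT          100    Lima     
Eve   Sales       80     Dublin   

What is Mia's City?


Row 3: Mia
City = Rome

ANSWER: Rome


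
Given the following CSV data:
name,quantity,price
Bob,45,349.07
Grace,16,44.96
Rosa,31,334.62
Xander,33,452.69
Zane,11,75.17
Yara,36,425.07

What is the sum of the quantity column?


Values in 'quantity' column:
  Row 1: 45
  Row 2: 16
  Row 3: 31
  Row 4: 33
  Row 5: 11
  Row 6: 36
Sum = 45 + 16 + 31 + 33 + 11 + 36 = 172

ANSWER: 172


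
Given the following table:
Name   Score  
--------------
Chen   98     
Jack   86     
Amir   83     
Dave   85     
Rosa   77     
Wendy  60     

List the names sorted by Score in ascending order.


Sorting by Score (ascending):
  Wendy: 60
  Rosa: 77
  Amir: 83
  Dave: 85
  Jack: 86
  Chen: 98


ANSWER: Wendy, Rosa, Amir, Dave, Jack, Chen


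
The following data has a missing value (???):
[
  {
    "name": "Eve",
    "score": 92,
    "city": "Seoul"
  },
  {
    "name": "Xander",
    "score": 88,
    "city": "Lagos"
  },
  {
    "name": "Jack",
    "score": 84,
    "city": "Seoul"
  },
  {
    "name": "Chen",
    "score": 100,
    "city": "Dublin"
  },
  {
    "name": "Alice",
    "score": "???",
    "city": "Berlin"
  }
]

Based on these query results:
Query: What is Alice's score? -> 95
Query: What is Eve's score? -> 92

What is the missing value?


The missing value is Alice's score
From query: Alice's score = 95

ANSWER: 95


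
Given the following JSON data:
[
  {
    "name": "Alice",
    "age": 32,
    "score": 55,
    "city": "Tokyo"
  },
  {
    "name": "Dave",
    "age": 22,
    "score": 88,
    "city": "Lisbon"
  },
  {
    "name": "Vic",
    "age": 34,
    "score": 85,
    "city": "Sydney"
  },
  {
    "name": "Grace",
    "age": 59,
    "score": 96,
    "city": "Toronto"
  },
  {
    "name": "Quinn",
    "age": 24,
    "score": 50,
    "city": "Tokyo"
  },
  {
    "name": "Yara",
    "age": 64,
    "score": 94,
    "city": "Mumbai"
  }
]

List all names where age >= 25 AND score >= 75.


Checking both conditions:
  Alice (age=32, score=55) -> no
  Dave (age=22, score=88) -> no
  Vic (age=34, score=85) -> YES
  Grace (age=59, score=96) -> YES
  Quinn (age=24, score=50) -> no
  Yara (age=64, score=94) -> YES


ANSWER: Vic, Grace, Yara


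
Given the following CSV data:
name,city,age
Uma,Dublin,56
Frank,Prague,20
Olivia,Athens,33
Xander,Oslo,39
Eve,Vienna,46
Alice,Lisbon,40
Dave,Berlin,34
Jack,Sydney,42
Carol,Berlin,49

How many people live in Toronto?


Scanning city column for 'Toronto':
Total matches: 0

ANSWER: 0


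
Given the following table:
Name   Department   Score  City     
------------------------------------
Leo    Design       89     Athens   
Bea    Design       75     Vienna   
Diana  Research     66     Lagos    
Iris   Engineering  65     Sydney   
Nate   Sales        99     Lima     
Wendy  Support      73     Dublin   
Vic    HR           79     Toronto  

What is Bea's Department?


Row 2: Bea
Department = Design

ANSWER: Design


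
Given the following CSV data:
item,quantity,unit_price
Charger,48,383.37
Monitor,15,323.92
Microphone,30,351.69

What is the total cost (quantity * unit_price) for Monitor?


Row: Monitor
quantity = 15
unit_price = 323.92
total = 15 * 323.92 = 4858.8

ANSWER: 4858.8


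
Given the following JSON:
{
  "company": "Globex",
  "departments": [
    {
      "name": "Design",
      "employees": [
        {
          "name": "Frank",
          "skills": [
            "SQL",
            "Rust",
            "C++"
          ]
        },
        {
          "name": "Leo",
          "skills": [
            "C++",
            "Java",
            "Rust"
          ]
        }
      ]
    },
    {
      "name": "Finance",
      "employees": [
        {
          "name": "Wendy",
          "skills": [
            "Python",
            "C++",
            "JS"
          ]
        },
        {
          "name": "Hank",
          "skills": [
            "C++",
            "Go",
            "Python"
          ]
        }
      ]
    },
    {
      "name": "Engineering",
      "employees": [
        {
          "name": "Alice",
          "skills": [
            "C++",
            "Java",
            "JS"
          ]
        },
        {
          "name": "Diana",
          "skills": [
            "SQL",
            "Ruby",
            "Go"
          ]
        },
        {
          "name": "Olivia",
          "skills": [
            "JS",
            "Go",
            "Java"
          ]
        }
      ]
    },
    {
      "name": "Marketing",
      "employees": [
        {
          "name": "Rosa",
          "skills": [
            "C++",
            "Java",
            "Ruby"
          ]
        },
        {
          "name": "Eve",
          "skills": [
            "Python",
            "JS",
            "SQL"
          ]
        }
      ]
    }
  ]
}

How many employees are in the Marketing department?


Path: departments[3].employees
Count: 2

ANSWER: 2


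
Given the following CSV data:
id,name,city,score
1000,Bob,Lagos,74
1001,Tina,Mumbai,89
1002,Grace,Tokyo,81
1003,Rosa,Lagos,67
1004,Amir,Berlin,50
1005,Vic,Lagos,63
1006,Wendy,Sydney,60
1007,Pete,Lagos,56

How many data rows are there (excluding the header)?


Counting rows (excluding header):
Header: id,name,city,score
Data rows: 8

ANSWER: 8


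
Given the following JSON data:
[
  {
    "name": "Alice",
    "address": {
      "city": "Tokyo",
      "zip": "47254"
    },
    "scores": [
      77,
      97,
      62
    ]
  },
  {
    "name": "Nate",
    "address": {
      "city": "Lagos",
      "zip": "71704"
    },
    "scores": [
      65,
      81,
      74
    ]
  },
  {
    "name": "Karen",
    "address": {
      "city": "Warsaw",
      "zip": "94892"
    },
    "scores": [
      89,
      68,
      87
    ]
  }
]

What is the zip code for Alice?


Path: records[0].address.zip
Value: 47254

ANSWER: 47254


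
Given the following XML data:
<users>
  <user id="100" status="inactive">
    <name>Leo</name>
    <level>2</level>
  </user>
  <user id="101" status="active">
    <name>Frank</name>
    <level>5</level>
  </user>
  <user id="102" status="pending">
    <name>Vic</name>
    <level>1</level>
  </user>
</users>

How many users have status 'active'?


Counting users with status='active':
  Frank (id=101) -> MATCH
Count: 1

ANSWER: 1


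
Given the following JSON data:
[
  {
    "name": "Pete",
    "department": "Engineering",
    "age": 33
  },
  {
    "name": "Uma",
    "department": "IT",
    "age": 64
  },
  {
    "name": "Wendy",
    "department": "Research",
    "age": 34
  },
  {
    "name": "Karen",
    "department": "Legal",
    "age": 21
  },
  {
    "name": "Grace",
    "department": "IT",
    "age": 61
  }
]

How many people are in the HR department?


Scanning records for department = HR
  No matches found
Count: 0

ANSWER: 0


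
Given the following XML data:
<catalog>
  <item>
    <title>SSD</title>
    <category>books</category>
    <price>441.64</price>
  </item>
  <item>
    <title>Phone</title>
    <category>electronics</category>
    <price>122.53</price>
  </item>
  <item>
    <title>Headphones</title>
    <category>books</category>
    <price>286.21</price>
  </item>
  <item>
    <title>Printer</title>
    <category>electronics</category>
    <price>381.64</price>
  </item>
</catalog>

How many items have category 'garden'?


Scanning <item> elements for <category>garden</category>:
Count: 0

ANSWER: 0


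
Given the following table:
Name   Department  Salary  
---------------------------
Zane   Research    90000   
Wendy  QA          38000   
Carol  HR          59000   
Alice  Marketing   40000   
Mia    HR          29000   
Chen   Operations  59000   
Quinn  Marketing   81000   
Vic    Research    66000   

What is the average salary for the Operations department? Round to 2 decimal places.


Operations department members:
  Chen: 59000
Sum = 59000
Count = 1
Average = 59000 / 1 = 59000.00

ANSWER: 59000.00


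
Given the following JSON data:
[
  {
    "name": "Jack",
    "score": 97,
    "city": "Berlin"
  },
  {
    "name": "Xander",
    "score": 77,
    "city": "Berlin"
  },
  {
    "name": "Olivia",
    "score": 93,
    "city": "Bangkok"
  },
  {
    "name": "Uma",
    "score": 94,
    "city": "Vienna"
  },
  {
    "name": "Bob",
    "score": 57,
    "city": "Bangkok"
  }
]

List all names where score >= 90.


Filtering records where score >= 90:
  Jack (score=97) -> YES
  Xander (score=77) -> no
  Olivia (score=93) -> YES
  Uma (score=94) -> YES
  Bob (score=57) -> no


ANSWER: Jack, Olivia, Uma


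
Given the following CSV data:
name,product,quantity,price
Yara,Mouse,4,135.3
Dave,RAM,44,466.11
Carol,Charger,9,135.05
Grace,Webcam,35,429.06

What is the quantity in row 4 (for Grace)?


Row 4: Grace
Column 'quantity' = 35

ANSWER: 35


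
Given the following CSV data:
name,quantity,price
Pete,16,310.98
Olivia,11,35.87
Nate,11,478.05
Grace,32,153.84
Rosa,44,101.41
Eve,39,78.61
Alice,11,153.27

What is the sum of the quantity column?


Values in 'quantity' column:
  Row 1: 16
  Row 2: 11
  Row 3: 11
  Row 4: 32
  Row 5: 44
  Row 6: 39
  Row 7: 11
Sum = 16 + 11 + 11 + 32 + 44 + 39 + 11 = 164

ANSWER: 164


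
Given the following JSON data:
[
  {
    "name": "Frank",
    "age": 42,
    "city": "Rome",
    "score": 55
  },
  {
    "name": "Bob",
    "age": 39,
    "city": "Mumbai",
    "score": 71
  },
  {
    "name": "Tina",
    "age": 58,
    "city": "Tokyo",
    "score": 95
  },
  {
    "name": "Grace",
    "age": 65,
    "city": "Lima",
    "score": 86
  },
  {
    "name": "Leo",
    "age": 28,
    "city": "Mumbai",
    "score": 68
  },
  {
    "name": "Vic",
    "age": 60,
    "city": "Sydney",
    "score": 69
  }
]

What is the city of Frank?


Looking up record where name = Frank
Record index: 0
Field 'city' = Rome

ANSWER: Rome


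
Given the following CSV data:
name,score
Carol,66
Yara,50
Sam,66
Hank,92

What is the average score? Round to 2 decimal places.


Scores: 66, 50, 66, 92
Sum = 274
Count = 4
Average = 274 / 4 = 68.50

ANSWER: 68.50


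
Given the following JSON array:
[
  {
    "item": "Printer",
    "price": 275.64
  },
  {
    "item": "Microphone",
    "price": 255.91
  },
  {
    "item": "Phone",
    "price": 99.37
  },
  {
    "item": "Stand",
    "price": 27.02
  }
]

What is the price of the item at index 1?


Array index 1 -> Microphone
price = 255.91

ANSWER: 255.91


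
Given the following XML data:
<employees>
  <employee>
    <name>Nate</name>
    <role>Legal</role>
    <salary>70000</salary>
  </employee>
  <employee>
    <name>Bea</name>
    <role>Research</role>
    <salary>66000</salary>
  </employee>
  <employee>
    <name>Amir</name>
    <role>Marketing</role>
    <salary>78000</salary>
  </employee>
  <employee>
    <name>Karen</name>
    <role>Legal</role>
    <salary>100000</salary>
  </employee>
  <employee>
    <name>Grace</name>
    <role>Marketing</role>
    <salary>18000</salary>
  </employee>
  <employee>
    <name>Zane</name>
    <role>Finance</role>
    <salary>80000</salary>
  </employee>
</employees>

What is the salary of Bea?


Searching for <employee> with <name>Bea</name>
Found at position 2
<salary>66000</salary>

ANSWER: 66000


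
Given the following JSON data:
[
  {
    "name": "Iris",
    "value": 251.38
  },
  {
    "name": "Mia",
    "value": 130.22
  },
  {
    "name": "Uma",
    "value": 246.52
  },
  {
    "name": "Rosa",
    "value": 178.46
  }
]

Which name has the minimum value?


Comparing values:
  Iris: 251.38
  Mia: 130.22
  Uma: 246.52
  Rosa: 178.46
Minimum: Mia (130.22)

ANSWER: Mia


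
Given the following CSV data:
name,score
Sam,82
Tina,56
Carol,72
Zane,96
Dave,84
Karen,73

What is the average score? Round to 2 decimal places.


Scores: 82, 56, 72, 96, 84, 73
Sum = 463
Count = 6
Average = 463 / 6 = 77.17

ANSWER: 77.17


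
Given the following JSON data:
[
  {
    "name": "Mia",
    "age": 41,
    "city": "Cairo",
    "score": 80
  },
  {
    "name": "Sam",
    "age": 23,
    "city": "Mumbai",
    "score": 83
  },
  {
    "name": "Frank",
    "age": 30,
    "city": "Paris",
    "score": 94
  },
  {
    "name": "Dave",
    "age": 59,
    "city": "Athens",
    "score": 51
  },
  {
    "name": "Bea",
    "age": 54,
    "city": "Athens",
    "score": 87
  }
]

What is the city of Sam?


Looking up record where name = Sam
Record index: 1
Field 'city' = Mumbai

ANSWER: Mumbai


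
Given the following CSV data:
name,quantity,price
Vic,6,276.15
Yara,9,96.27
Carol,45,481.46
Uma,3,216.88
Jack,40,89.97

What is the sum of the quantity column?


Values in 'quantity' column:
  Row 1: 6
  Row 2: 9
  Row 3: 45
  Row 4: 3
  Row 5: 40
Sum = 6 + 9 + 45 + 3 + 40 = 103

ANSWER: 103


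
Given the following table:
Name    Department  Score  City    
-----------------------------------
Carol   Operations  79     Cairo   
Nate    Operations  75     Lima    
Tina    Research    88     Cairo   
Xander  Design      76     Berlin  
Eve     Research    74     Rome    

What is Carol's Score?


Row 1: Carol
Score = 79

ANSWER: 79


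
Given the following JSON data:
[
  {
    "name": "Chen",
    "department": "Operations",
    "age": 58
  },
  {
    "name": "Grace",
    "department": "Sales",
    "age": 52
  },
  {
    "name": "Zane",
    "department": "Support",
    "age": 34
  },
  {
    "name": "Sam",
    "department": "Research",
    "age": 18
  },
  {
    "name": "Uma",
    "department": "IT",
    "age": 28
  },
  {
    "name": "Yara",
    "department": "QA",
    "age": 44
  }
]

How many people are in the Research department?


Scanning records for department = Research
  Record 3: Sam
Count: 1

ANSWER: 1


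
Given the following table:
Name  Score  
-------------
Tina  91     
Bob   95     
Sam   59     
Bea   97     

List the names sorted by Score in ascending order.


Sorting by Score (ascending):
  Sam: 59
  Tina: 91
  Bob: 95
  Bea: 97


ANSWER: Sam, Tina, Bob, Bea


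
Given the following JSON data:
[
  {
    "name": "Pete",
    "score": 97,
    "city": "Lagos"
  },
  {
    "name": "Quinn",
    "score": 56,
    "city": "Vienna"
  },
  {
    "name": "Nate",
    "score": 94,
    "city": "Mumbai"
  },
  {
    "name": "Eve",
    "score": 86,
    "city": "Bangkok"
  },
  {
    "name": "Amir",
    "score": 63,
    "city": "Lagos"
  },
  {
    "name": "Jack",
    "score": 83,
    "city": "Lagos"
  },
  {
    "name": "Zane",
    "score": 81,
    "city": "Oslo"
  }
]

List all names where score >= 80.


Filtering records where score >= 80:
  Pete (score=97) -> YES
  Quinn (score=56) -> no
  Nate (score=94) -> YES
  Eve (score=86) -> YES
  Amir (score=63) -> no
  Jack (score=83) -> YES
  Zane (score=81) -> YES


ANSWER: Pete, Nate, Eve, Jack, Zane


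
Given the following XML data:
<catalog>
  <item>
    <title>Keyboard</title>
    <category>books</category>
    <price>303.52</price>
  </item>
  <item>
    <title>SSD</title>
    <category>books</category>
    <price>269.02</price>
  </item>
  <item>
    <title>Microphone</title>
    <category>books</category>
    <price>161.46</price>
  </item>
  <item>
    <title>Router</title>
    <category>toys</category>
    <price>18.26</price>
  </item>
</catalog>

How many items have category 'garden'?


Scanning <item> elements for <category>garden</category>:
Count: 0

ANSWER: 0


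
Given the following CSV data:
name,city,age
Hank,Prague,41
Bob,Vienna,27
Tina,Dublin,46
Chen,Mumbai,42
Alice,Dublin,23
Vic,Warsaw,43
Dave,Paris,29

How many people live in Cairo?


Scanning city column for 'Cairo':
Total matches: 0

ANSWER: 0


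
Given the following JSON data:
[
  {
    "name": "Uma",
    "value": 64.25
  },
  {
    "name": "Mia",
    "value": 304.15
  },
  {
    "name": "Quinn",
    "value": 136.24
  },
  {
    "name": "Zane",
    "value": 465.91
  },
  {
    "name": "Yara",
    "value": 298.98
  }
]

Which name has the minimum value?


Comparing values:
  Uma: 64.25
  Mia: 304.15
  Quinn: 136.24
  Zane: 465.91
  Yara: 298.98
Minimum: Uma (64.25)

ANSWER: Uma


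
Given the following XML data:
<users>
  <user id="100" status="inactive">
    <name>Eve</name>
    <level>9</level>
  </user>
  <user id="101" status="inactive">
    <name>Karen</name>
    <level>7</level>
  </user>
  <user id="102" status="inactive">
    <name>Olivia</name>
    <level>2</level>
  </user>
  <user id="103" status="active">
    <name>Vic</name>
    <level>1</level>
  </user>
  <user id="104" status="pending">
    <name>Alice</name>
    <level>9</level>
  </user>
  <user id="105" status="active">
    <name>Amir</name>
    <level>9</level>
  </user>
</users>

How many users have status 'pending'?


Counting users with status='pending':
  Alice (id=104) -> MATCH
Count: 1

ANSWER: 1


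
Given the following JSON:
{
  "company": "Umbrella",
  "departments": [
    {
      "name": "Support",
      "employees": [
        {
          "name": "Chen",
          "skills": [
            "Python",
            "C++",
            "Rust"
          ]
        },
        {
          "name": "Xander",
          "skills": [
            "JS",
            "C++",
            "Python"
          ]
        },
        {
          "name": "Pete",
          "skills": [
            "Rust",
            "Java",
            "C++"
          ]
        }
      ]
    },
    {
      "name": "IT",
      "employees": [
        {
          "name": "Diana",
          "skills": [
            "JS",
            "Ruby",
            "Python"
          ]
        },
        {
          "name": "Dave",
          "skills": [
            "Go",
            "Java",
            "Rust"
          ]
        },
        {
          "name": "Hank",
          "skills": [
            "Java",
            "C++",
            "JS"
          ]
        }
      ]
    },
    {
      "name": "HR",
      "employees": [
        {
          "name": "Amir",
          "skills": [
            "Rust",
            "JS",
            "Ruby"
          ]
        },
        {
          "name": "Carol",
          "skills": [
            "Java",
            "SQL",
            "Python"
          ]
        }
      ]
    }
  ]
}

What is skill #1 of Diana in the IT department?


Path: departments[1].employees[0].skills[0]
Value: JS

ANSWER: JS


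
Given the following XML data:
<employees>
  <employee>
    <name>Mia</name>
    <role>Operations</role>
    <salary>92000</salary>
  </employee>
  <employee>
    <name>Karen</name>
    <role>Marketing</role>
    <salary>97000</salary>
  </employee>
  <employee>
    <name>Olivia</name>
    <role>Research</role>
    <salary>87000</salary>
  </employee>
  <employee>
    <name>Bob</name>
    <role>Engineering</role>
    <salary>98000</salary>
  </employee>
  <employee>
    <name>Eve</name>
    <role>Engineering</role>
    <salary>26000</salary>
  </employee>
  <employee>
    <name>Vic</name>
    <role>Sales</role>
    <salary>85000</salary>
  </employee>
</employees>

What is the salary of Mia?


Searching for <employee> with <name>Mia</name>
Found at position 1
<salary>92000</salary>

ANSWER: 92000


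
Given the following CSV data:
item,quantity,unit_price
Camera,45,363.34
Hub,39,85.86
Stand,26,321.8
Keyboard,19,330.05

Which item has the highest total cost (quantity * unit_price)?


Computing row totals:
  Camera: 16350.3
  Hub: 3348.54
  Stand: 8366.8
  Keyboard: 6270.95
Maximum: Camera (16350.3)

ANSWER: Camera


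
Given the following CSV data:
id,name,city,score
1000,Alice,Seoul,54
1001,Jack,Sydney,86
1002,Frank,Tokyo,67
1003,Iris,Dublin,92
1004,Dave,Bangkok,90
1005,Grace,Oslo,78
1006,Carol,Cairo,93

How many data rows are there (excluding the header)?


Counting rows (excluding header):
Header: id,name,city,score
Data rows: 7

ANSWER: 7


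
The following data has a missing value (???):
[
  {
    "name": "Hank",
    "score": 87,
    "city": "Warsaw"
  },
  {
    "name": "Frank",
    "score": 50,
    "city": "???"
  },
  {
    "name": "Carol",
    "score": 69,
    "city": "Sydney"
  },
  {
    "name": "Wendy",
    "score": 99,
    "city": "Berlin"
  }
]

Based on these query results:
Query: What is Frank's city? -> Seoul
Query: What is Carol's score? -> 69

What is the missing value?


The missing value is Frank's city
From query: Frank's city = Seoul

ANSWER: Seoul


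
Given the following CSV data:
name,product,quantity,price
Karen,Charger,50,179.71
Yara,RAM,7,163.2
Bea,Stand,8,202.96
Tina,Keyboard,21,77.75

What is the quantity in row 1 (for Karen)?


Row 1: Karen
Column 'quantity' = 50

ANSWER: 50


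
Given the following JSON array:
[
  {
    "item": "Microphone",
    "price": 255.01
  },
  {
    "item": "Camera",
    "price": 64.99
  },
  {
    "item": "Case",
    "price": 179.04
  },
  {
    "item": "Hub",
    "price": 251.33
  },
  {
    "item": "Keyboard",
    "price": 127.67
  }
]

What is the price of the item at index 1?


Array index 1 -> Camera
price = 64.99

ANSWER: 64.99


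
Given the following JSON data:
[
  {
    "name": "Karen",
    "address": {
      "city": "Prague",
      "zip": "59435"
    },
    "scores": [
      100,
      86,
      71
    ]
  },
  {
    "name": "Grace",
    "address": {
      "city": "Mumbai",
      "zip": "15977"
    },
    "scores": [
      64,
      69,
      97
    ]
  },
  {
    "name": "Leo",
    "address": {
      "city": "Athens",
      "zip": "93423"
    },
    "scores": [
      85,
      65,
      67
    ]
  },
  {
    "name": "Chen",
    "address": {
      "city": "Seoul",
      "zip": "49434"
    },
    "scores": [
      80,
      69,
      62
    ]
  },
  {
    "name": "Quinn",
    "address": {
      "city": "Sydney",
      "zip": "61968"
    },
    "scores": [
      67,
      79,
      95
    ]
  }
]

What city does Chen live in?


Path: records[3].address.city
Value: Seoul

ANSWER: Seoul


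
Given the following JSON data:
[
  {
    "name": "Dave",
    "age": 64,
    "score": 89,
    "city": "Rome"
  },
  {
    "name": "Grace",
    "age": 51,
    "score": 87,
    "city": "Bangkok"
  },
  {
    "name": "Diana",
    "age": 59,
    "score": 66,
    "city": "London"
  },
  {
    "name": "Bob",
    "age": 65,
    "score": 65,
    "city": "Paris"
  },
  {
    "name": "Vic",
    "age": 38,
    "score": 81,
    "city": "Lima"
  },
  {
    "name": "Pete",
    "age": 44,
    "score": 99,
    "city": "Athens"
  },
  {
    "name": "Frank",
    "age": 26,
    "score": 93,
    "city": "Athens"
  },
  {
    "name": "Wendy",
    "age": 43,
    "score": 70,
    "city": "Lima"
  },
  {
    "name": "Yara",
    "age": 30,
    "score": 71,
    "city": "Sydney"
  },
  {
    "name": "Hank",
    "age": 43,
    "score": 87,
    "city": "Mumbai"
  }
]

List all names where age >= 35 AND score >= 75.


Checking both conditions:
  Dave (age=64, score=89) -> YES
  Grace (age=51, score=87) -> YES
  Diana (age=59, score=66) -> no
  Bob (age=65, score=65) -> no
  Vic (age=38, score=81) -> YES
  Pete (age=44, score=99) -> YES
  Frank (age=26, score=93) -> no
  Wendy (age=43, score=70) -> no
  Yara (age=30, score=71) -> no
  Hank (age=43, score=87) -> YES


ANSWER: Dave, Grace, Vic, Pete, Hank


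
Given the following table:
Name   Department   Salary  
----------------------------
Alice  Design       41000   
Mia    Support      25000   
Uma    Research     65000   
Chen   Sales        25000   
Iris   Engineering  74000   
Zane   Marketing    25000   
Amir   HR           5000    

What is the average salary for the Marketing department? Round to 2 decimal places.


Marketing department members:
  Zane: 25000
Sum = 25000
Count = 1
Average = 25000 / 1 = 25000.00

ANSWER: 25000.00


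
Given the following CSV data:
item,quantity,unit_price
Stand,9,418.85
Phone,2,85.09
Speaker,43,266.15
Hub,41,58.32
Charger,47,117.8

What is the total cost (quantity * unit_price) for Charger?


Row: Charger
quantity = 47
unit_price = 117.8
total = 47 * 117.8 = 5536.6

ANSWER: 5536.6


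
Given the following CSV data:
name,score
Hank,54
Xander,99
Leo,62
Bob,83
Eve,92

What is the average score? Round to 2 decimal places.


Scores: 54, 99, 62, 83, 92
Sum = 390
Count = 5
Average = 390 / 5 = 78.00

ANSWER: 78.00


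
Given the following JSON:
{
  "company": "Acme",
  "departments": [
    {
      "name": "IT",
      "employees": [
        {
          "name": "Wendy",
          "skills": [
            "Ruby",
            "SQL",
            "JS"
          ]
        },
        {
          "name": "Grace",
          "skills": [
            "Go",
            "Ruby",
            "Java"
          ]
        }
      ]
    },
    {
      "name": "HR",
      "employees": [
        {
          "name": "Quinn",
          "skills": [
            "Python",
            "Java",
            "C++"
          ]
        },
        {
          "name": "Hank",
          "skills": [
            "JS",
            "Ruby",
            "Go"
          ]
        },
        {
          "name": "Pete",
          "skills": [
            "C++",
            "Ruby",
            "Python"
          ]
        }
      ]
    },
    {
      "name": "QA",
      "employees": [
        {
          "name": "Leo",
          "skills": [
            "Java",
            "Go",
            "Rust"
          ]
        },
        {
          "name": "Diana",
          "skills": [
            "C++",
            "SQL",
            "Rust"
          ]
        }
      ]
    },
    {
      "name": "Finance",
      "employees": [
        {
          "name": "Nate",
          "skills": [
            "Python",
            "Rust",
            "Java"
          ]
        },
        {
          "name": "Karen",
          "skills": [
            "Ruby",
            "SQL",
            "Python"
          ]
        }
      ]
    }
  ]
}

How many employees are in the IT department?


Path: departments[0].employees
Count: 2

ANSWER: 2


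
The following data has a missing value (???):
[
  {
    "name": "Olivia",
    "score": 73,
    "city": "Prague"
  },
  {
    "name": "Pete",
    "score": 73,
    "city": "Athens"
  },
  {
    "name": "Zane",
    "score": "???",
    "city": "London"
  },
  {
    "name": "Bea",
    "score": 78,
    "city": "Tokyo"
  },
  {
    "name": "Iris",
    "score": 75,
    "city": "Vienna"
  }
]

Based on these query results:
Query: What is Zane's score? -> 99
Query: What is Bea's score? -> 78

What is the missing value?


The missing value is Zane's score
From query: Zane's score = 99

ANSWER: 99


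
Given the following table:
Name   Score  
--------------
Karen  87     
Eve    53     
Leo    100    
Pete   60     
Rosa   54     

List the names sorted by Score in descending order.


Sorting by Score (descending):
  Leo: 100
  Karen: 87
  Pete: 60
  Rosa: 54
  Eve: 53


ANSWER: Leo, Karen, Pete, Rosa, Eve


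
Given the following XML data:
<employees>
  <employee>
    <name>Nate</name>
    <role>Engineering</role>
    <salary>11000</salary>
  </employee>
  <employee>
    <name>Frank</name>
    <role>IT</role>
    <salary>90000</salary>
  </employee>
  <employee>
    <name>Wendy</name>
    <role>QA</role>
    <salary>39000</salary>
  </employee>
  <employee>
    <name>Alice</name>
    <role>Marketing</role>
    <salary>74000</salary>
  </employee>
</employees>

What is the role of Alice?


Searching for <employee> with <name>Alice</name>
Found at position 4
<role>Marketing</role>

ANSWER: Marketing


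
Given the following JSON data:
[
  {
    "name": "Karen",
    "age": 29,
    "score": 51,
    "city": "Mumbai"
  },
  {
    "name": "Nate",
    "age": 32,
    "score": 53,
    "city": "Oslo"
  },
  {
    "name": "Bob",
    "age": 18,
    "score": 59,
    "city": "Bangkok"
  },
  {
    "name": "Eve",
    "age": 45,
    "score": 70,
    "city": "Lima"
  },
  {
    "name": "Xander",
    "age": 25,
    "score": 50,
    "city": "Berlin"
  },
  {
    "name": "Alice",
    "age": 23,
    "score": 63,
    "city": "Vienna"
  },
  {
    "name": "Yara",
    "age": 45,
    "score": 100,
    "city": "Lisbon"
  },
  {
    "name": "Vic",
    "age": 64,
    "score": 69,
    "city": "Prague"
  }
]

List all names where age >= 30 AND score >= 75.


Checking both conditions:
  Karen (age=29, score=51) -> no
  Nate (age=32, score=53) -> no
  Bob (age=18, score=59) -> no
  Eve (age=45, score=70) -> no
  Xander (age=25, score=50) -> no
  Alice (age=23, score=63) -> no
  Yara (age=45, score=100) -> YES
  Vic (age=64, score=69) -> no


ANSWER: Yara


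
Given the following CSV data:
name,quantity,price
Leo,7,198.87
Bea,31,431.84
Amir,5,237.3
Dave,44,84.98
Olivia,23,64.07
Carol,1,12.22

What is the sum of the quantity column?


Values in 'quantity' column:
  Row 1: 7
  Row 2: 31
  Row 3: 5
  Row 4: 44
  Row 5: 23
  Row 6: 1
Sum = 7 + 31 + 5 + 44 + 23 + 1 = 111

ANSWER: 111


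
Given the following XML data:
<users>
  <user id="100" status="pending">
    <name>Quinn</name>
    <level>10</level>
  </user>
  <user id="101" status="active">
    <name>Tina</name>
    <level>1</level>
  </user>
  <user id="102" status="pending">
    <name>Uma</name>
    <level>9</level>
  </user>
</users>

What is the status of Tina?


Finding user with name = Tina
user id="101" status="active"

ANSWER: active


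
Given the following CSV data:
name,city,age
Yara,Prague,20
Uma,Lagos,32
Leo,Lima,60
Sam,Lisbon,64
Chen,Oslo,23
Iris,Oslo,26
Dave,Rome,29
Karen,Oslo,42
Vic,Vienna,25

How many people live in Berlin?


Scanning city column for 'Berlin':
Total matches: 0

ANSWER: 0


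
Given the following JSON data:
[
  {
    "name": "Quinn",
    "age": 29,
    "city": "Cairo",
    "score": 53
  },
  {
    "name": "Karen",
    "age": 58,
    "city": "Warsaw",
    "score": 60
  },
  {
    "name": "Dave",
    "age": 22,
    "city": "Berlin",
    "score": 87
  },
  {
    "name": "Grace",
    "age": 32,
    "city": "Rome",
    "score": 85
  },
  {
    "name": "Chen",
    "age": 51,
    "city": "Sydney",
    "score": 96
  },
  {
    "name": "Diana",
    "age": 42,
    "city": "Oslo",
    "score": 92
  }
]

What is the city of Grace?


Looking up record where name = Grace
Record index: 3
Field 'city' = Rome

ANSWER: Rome


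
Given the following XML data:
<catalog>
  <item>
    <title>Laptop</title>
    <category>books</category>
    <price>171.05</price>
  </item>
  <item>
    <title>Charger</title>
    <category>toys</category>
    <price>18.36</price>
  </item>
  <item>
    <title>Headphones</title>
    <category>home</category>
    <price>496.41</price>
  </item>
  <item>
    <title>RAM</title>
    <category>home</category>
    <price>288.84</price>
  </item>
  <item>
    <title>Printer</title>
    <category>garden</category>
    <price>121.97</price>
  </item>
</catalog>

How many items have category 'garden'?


Scanning <item> elements for <category>garden</category>:
  Item 5: Printer -> MATCH
Count: 1

ANSWER: 1


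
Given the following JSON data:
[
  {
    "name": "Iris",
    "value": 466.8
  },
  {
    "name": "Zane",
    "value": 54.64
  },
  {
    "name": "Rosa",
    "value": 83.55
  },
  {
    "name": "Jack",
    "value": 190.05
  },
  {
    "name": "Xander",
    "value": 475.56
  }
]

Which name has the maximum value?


Comparing values:
  Iris: 466.8
  Zane: 54.64
  Rosa: 83.55
  Jack: 190.05
  Xander: 475.56
Maximum: Xander (475.56)

ANSWER: Xander


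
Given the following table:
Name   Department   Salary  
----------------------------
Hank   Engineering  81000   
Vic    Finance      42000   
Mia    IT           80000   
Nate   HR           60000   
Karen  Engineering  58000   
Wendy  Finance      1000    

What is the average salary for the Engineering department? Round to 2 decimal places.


Engineering department members:
  Hank: 81000
  Karen: 58000
Sum = 139000
Count = 2
Average = 139000 / 2 = 69500.00

ANSWER: 69500.00


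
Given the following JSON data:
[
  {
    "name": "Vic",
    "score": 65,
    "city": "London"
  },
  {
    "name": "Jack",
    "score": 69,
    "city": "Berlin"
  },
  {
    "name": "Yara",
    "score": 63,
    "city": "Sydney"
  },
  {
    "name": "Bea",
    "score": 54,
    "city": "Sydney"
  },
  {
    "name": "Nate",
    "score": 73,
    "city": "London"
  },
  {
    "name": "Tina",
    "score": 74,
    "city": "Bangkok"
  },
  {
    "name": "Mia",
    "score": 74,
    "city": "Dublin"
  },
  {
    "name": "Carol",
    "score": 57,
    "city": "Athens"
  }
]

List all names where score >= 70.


Filtering records where score >= 70:
  Vic (score=65) -> no
  Jack (score=69) -> no
  Yara (score=63) -> no
  Bea (score=54) -> no
  Nate (score=73) -> YES
  Tina (score=74) -> YES
  Mia (score=74) -> YES
  Carol (score=57) -> no


ANSWER: Nate, Tina, Mia
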